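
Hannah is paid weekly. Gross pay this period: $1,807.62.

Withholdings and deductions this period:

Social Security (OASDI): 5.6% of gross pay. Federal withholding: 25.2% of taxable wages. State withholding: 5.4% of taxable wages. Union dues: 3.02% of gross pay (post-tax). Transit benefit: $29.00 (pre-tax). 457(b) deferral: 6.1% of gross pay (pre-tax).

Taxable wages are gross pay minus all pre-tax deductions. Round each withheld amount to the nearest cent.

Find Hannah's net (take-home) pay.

$1,002.02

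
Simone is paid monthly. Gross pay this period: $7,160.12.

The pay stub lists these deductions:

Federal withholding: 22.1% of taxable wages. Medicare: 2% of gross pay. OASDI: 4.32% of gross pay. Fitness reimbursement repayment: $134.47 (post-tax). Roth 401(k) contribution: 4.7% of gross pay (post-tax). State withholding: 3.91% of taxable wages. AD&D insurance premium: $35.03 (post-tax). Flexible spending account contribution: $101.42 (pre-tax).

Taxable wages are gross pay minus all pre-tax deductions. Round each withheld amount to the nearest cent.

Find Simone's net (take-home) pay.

$4,264.18

Flexible spending account contribution: $101.42
Taxable wages = $7,160.12 − $101.42 = $7,058.70
State withholding: $7,058.70 × 0.0391 = $276.00
Federal withholding: $7,058.70 × 0.221 = $1,559.97
OASDI: $7,160.12 × 0.0432 = $309.32
Medicare: $7,160.12 × 0.02 = $143.20
Fitness reimbursement repayment: $134.47
Roth 401(k) contribution: $7,160.12 × 0.047 = $336.53
AD&D insurance premium: $35.03
Total deductions = $101.42 + $276.00 + $1,559.97 + $309.32 + $143.20 + $134.47 + $336.53 + $35.03 = $2,895.94
Net pay = $7,160.12 − $2,895.94 = $4,264.18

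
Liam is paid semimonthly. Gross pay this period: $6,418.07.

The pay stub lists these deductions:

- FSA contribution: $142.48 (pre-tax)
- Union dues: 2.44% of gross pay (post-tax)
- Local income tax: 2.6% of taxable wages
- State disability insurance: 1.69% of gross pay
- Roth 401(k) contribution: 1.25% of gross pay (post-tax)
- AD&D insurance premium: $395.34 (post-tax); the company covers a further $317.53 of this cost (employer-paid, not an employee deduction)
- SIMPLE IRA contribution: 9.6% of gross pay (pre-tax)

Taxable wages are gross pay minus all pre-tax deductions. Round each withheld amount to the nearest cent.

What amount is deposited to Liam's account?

FSA contribution: $142.48
SIMPLE IRA contribution: $6,418.07 × 0.096 = $616.13
Pre-tax total = $142.48 + $616.13 = $758.61
Taxable wages = $6,418.07 − $758.61 = $5,659.46
Local income tax: $5,659.46 × 0.026 = $147.15
State disability insurance: $6,418.07 × 0.0169 = $108.47
AD&D insurance premium: $395.34
Union dues: $6,418.07 × 0.0244 = $156.60
Roth 401(k) contribution: $6,418.07 × 0.0125 = $80.23
(Employer's $317.53 toward AD&D insurance premium is not withheld from the employee.)
Total deductions = $142.48 + $616.13 + $147.15 + $108.47 + $395.34 + $156.60 + $80.23 = $1,646.40
Net pay = $6,418.07 − $1,646.40 = $4,771.67

$4,771.67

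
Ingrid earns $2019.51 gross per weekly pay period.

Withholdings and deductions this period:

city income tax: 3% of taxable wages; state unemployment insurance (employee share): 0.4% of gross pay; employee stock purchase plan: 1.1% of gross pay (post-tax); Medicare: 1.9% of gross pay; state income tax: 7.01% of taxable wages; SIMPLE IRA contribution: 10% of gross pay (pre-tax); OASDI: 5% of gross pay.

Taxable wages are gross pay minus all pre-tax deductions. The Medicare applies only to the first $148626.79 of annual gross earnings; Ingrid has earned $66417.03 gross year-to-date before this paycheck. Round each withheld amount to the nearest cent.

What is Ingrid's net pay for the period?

$1465.98

SIMPLE IRA contribution: $2019.51 × 0.1 = $201.95
Taxable wages = $2019.51 − $201.95 = $1817.56
State income tax: $1817.56 × 0.0701 = $127.41
City income tax: $1817.56 × 0.03 = $54.53
State unemployment insurance (employee share): $2019.51 × 0.004 = $8.08
Medicare: cap not yet reached, full $2019.51 is subject → $2019.51 × 0.019 = $38.37
OASDI: $2019.51 × 0.05 = $100.98
Employee stock purchase plan: $2019.51 × 0.011 = $22.21
Total deductions = $201.95 + $127.41 + $54.53 + $8.08 + $38.37 + $100.98 + $22.21 = $553.53
Net pay = $2019.51 − $553.53 = $1465.98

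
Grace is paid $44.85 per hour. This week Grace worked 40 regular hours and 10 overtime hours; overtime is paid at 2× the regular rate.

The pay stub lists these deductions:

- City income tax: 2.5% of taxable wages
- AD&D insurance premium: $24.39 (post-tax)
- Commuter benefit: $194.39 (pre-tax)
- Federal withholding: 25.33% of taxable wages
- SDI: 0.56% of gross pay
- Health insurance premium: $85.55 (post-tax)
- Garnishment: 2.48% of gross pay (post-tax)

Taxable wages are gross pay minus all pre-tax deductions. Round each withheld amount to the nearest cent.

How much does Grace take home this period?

$1,610.05

Regular pay: 40 × $44.85 = $1,794.00
Overtime pay: 10 × $44.85 × 2 = $897.00
Gross pay = $1,794.00 + $897.00 = $2,691.00
Commuter benefit: $194.39
Taxable wages = $2,691.00 − $194.39 = $2,496.61
Federal withholding: $2,496.61 × 0.2533 = $632.39
City income tax: $2,496.61 × 0.025 = $62.42
SDI: $2,691.00 × 0.0056 = $15.07
AD&D insurance premium: $24.39
Garnishment: $2,691.00 × 0.0248 = $66.74
Health insurance premium: $85.55
Total deductions = $194.39 + $632.39 + $62.42 + $15.07 + $24.39 + $66.74 + $85.55 = $1,080.95
Net pay = $2,691.00 − $1,080.95 = $1,610.05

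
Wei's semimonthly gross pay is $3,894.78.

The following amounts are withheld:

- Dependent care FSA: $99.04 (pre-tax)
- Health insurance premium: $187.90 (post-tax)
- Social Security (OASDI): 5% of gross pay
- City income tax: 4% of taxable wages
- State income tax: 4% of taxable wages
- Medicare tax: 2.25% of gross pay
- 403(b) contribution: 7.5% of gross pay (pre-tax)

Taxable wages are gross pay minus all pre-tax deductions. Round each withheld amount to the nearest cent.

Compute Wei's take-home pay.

403(b) contribution: $3,894.78 × 0.075 = $292.11
Dependent care FSA: $99.04
Pre-tax total = $292.11 + $99.04 = $391.15
Taxable wages = $3,894.78 − $391.15 = $3,503.63
City income tax: $3,503.63 × 0.04 = $140.15
State income tax: $3,503.63 × 0.04 = $140.15
Social Security (OASDI): $3,894.78 × 0.05 = $194.74
Medicare tax: $3,894.78 × 0.0225 = $87.63
Health insurance premium: $187.90
Total deductions = $292.11 + $99.04 + $140.15 + $140.15 + $194.74 + $87.63 + $187.90 = $1,141.72
Net pay = $3,894.78 − $1,141.72 = $2,753.06

$2,753.06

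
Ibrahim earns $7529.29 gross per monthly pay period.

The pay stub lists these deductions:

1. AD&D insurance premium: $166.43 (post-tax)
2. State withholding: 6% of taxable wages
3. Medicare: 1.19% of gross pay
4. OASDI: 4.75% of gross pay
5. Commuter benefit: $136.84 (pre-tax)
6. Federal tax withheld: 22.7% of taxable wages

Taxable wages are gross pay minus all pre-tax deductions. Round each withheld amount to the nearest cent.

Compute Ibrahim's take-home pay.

Commuter benefit: $136.84
Taxable wages = $7529.29 − $136.84 = $7392.45
State withholding: $7392.45 × 0.06 = $443.55
Federal tax withheld: $7392.45 × 0.227 = $1678.09
OASDI: $7529.29 × 0.0475 = $357.64
Medicare: $7529.29 × 0.0119 = $89.60
AD&D insurance premium: $166.43
Total deductions = $136.84 + $443.55 + $1678.09 + $357.64 + $89.60 + $166.43 = $2872.15
Net pay = $7529.29 − $2872.15 = $4657.14

$4657.14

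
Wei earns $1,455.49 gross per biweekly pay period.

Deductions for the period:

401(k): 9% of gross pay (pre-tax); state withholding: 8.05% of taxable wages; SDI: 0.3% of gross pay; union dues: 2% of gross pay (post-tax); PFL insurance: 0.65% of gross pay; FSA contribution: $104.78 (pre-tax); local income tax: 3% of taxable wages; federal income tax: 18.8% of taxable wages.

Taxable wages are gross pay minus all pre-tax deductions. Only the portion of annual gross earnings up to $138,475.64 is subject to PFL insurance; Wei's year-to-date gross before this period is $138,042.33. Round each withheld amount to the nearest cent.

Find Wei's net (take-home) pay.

$819.33

FSA contribution: $104.78
401(k): $1,455.49 × 0.09 = $130.99
Pre-tax total = $104.78 + $130.99 = $235.77
Taxable wages = $1,455.49 − $235.77 = $1,219.72
State withholding: $1,219.72 × 0.0805 = $98.19
Federal income tax: $1,219.72 × 0.188 = $229.31
Local income tax: $1,219.72 × 0.03 = $36.59
PFL insurance: only $138,475.64 − $138,042.33 = $433.31 of this check is subject → $433.31 × 0.0065 = $2.82
SDI: $1,455.49 × 0.003 = $4.37
Union dues: $1,455.49 × 0.02 = $29.11
Total deductions = $104.78 + $130.99 + $98.19 + $229.31 + $36.59 + $2.82 + $4.37 + $29.11 = $636.16
Net pay = $1,455.49 − $636.16 = $819.33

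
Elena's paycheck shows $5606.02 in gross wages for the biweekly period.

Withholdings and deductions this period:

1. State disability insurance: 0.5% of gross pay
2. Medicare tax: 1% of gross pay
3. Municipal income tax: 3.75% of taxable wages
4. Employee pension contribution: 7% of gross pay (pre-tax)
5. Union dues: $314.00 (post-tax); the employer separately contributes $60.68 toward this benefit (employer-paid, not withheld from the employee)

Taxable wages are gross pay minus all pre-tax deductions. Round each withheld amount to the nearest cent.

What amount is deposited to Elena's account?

$4620.00

Employee pension contribution: $5606.02 × 0.07 = $392.42
Taxable wages = $5606.02 − $392.42 = $5213.60
Municipal income tax: $5213.60 × 0.0375 = $195.51
State disability insurance: $5606.02 × 0.005 = $28.03
Medicare tax: $5606.02 × 0.01 = $56.06
Union dues: $314.00
(Employer's $60.68 toward union dues is not withheld from the employee.)
Total deductions = $392.42 + $195.51 + $28.03 + $56.06 + $314.00 = $986.02
Net pay = $5606.02 − $986.02 = $4620.00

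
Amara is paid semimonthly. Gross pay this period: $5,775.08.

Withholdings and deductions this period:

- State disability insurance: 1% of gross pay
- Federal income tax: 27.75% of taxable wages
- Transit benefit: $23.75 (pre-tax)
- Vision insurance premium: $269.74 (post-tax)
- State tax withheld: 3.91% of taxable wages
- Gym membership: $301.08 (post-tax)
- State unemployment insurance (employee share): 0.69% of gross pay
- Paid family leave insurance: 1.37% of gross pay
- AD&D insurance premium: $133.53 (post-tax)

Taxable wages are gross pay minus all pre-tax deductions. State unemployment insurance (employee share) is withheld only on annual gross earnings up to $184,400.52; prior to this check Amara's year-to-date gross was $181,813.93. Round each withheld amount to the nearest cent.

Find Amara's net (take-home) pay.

$3,071.39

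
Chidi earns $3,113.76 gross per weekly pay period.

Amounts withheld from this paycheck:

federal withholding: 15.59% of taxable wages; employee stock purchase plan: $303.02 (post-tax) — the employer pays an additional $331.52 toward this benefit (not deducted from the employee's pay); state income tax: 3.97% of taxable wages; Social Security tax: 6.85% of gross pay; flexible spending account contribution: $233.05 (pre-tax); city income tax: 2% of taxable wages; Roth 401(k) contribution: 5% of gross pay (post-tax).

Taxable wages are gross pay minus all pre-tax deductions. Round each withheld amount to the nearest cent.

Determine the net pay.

Flexible spending account contribution: $233.05
Taxable wages = $3,113.76 − $233.05 = $2,880.71
City income tax: $2,880.71 × 0.02 = $57.61
Federal withholding: $2,880.71 × 0.1559 = $449.10
State income tax: $2,880.71 × 0.0397 = $114.36
Social Security tax: $3,113.76 × 0.0685 = $213.29
Employee stock purchase plan: $303.02
Roth 401(k) contribution: $3,113.76 × 0.05 = $155.69
(Employer's $331.52 toward employee stock purchase plan is not withheld from the employee.)
Total deductions = $233.05 + $57.61 + $449.10 + $114.36 + $213.29 + $303.02 + $155.69 = $1,526.12
Net pay = $3,113.76 − $1,526.12 = $1,587.64

$1,587.64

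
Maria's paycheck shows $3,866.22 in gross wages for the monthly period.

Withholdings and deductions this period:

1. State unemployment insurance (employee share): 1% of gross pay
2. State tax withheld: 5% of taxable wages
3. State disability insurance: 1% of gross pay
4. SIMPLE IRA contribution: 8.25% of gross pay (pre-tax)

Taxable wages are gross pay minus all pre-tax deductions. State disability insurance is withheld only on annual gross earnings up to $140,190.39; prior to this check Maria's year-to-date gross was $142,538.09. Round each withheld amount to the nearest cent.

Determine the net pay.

SIMPLE IRA contribution: $3,866.22 × 0.0825 = $318.96
Taxable wages = $3,866.22 − $318.96 = $3,547.26
State tax withheld: $3,547.26 × 0.05 = $177.36
State disability insurance: annual cap $140,190.39 already reached (YTD $142,538.09), so $0.00
State unemployment insurance (employee share): $3,866.22 × 0.01 = $38.66
Total deductions = $318.96 + $177.36 + $0.00 + $38.66 = $534.98
Net pay = $3,866.22 − $534.98 = $3,331.24

$3,331.24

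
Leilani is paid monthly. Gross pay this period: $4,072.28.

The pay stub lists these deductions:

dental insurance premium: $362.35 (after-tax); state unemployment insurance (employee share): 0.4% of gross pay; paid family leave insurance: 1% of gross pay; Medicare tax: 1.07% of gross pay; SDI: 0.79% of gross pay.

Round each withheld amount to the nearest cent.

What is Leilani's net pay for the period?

Medicare tax: $4,072.28 × 0.0107 = $43.57
State unemployment insurance (employee share): $4,072.28 × 0.004 = $16.29
SDI: $4,072.28 × 0.0079 = $32.17
Paid family leave insurance: $4,072.28 × 0.01 = $40.72
Dental insurance premium: $362.35
Total deductions = $43.57 + $16.29 + $32.17 + $40.72 + $362.35 = $495.10
Net pay = $4,072.28 − $495.10 = $3,577.18

$3,577.18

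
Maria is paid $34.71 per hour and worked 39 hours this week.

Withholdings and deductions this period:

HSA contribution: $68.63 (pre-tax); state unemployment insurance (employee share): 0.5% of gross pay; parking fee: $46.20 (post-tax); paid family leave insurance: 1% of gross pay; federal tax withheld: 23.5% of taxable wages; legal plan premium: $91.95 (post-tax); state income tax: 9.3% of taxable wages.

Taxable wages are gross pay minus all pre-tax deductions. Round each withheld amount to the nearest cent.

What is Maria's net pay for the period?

$705.10

Gross pay: 39 × $34.71 = $1,353.69
HSA contribution: $68.63
Taxable wages = $1,353.69 − $68.63 = $1,285.06
Federal tax withheld: $1,285.06 × 0.235 = $301.99
State income tax: $1,285.06 × 0.093 = $119.51
State unemployment insurance (employee share): $1,353.69 × 0.005 = $6.77
Paid family leave insurance: $1,353.69 × 0.01 = $13.54
Parking fee: $46.20
Legal plan premium: $91.95
Total deductions = $68.63 + $301.99 + $119.51 + $6.77 + $13.54 + $46.20 + $91.95 = $648.59
Net pay = $1,353.69 − $648.59 = $705.10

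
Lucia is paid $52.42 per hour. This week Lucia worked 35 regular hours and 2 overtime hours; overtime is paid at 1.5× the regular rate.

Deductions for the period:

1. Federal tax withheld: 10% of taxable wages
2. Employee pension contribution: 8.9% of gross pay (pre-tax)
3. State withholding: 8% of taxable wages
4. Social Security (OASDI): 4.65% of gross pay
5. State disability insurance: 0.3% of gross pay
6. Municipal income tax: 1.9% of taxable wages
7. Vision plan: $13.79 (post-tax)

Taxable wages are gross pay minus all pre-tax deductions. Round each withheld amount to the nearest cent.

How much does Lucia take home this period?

Regular pay: 35 × $52.42 = $1,834.70
Overtime pay: 2 × $52.42 × 1.5 = $157.26
Gross pay = $1,834.70 + $157.26 = $1,991.96
Employee pension contribution: $1,991.96 × 0.089 = $177.28
Taxable wages = $1,991.96 − $177.28 = $1,814.68
State withholding: $1,814.68 × 0.08 = $145.17
Municipal income tax: $1,814.68 × 0.019 = $34.48
Federal tax withheld: $1,814.68 × 0.1 = $181.47
Social Security (OASDI): $1,991.96 × 0.0465 = $92.63
State disability insurance: $1,991.96 × 0.003 = $5.98
Vision plan: $13.79
Total deductions = $177.28 + $145.17 + $34.48 + $181.47 + $92.63 + $5.98 + $13.79 = $650.80
Net pay = $1,991.96 − $650.80 = $1,341.16

$1,341.16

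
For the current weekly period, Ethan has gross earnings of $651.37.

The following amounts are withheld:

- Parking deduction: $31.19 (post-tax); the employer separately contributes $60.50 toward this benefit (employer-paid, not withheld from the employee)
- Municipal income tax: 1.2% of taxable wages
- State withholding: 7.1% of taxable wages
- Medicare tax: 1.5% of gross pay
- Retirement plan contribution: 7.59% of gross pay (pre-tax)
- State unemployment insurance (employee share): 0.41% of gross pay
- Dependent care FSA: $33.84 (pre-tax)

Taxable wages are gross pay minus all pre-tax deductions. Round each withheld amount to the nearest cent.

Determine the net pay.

$477.31

Retirement plan contribution: $651.37 × 0.0759 = $49.44
Dependent care FSA: $33.84
Pre-tax total = $49.44 + $33.84 = $83.28
Taxable wages = $651.37 − $83.28 = $568.09
State withholding: $568.09 × 0.071 = $40.33
Municipal income tax: $568.09 × 0.012 = $6.82
Medicare tax: $651.37 × 0.015 = $9.77
State unemployment insurance (employee share): $651.37 × 0.0041 = $2.67
Parking deduction: $31.19
(Employer's $60.50 toward parking deduction is not withheld from the employee.)
Total deductions = $49.44 + $33.84 + $40.33 + $6.82 + $9.77 + $2.67 + $31.19 = $174.06
Net pay = $651.37 − $174.06 = $477.31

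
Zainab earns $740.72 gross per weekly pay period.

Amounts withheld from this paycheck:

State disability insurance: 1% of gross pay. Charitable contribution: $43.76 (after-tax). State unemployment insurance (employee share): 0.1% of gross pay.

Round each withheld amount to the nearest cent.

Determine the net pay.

State unemployment insurance (employee share): $740.72 × 0.001 = $0.74
State disability insurance: $740.72 × 0.01 = $7.41
Charitable contribution: $43.76
Total deductions = $0.74 + $7.41 + $43.76 = $51.91
Net pay = $740.72 − $51.91 = $688.81

$688.81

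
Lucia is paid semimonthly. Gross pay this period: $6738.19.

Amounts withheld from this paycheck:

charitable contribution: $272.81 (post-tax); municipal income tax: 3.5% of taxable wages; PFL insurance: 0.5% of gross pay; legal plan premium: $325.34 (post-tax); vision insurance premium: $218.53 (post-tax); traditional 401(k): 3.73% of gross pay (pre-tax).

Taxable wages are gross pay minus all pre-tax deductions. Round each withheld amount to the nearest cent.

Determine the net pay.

$5409.45

Traditional 401(k): $6738.19 × 0.0373 = $251.33
Taxable wages = $6738.19 − $251.33 = $6486.86
Municipal income tax: $6486.86 × 0.035 = $227.04
PFL insurance: $6738.19 × 0.005 = $33.69
Vision insurance premium: $218.53
Legal plan premium: $325.34
Charitable contribution: $272.81
Total deductions = $251.33 + $227.04 + $33.69 + $218.53 + $325.34 + $272.81 = $1328.74
Net pay = $6738.19 − $1328.74 = $5409.45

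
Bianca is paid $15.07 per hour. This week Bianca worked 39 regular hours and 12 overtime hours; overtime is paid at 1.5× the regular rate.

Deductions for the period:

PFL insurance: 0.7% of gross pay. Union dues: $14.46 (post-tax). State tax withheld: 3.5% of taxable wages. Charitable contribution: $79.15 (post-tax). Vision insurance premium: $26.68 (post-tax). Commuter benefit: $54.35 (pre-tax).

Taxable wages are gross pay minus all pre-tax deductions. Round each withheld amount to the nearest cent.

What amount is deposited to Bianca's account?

Regular pay: 39 × $15.07 = $587.73
Overtime pay: 12 × $15.07 × 1.5 = $271.26
Gross pay = $587.73 + $271.26 = $858.99
Commuter benefit: $54.35
Taxable wages = $858.99 − $54.35 = $804.64
State tax withheld: $804.64 × 0.035 = $28.16
PFL insurance: $858.99 × 0.007 = $6.01
Union dues: $14.46
Charitable contribution: $79.15
Vision insurance premium: $26.68
Total deductions = $54.35 + $28.16 + $6.01 + $14.46 + $79.15 + $26.68 = $208.81
Net pay = $858.99 − $208.81 = $650.18

$650.18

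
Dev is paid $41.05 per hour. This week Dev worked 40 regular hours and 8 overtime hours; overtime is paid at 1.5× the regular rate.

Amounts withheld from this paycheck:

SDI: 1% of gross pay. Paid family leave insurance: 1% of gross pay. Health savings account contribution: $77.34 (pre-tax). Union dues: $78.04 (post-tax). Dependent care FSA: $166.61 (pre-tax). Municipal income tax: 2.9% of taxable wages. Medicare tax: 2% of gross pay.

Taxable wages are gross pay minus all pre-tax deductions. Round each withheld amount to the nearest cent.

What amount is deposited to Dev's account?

$1672.39

Regular pay: 40 × $41.05 = $1642.00
Overtime pay: 8 × $41.05 × 1.5 = $492.60
Gross pay = $1642.00 + $492.60 = $2134.60
Dependent care FSA: $166.61
Health savings account contribution: $77.34
Pre-tax total = $166.61 + $77.34 = $243.95
Taxable wages = $2134.60 − $243.95 = $1890.65
Municipal income tax: $1890.65 × 0.029 = $54.83
SDI: $2134.60 × 0.01 = $21.35
Paid family leave insurance: $2134.60 × 0.01 = $21.35
Medicare tax: $2134.60 × 0.02 = $42.69
Union dues: $78.04
Total deductions = $166.61 + $77.34 + $54.83 + $21.35 + $21.35 + $42.69 + $78.04 = $462.21
Net pay = $2134.60 − $462.21 = $1672.39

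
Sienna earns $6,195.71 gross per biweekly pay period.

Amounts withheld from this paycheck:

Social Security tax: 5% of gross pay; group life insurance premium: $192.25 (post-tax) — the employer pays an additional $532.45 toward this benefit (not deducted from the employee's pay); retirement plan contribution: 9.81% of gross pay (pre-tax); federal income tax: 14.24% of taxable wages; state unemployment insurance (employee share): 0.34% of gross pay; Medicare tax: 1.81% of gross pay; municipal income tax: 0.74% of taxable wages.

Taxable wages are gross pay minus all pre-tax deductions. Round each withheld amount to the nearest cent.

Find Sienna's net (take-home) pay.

Retirement plan contribution: $6,195.71 × 0.0981 = $607.80
Taxable wages = $6,195.71 − $607.80 = $5,587.91
Federal income tax: $5,587.91 × 0.1424 = $795.72
Municipal income tax: $5,587.91 × 0.0074 = $41.35
State unemployment insurance (employee share): $6,195.71 × 0.0034 = $21.07
Medicare tax: $6,195.71 × 0.0181 = $112.14
Social Security tax: $6,195.71 × 0.05 = $309.79
Group life insurance premium: $192.25
(Employer's $532.45 toward group life insurance premium is not withheld from the employee.)
Total deductions = $607.80 + $795.72 + $41.35 + $21.07 + $112.14 + $309.79 + $192.25 = $2,080.12
Net pay = $6,195.71 − $2,080.12 = $4,115.59

$4,115.59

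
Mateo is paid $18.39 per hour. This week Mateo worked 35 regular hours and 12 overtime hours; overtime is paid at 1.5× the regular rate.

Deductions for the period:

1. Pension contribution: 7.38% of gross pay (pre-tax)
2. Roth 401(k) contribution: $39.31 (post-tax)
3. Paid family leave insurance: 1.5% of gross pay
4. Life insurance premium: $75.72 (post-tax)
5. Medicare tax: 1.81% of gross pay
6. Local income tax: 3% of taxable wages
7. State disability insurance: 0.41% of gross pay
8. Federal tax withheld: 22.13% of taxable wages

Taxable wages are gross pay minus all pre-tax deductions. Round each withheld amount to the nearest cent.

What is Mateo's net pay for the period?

Regular pay: 35 × $18.39 = $643.65
Overtime pay: 12 × $18.39 × 1.5 = $331.02
Gross pay = $643.65 + $331.02 = $974.67
Pension contribution: $974.67 × 0.0738 = $71.93
Taxable wages = $974.67 − $71.93 = $902.74
Local income tax: $902.74 × 0.03 = $27.08
Federal tax withheld: $902.74 × 0.2213 = $199.78
State disability insurance: $974.67 × 0.0041 = $4.00
Paid family leave insurance: $974.67 × 0.015 = $14.62
Medicare tax: $974.67 × 0.0181 = $17.64
Life insurance premium: $75.72
Roth 401(k) contribution: $39.31
Total deductions = $71.93 + $27.08 + $199.78 + $4.00 + $14.62 + $17.64 + $75.72 + $39.31 = $450.08
Net pay = $974.67 − $450.08 = $524.59

$524.59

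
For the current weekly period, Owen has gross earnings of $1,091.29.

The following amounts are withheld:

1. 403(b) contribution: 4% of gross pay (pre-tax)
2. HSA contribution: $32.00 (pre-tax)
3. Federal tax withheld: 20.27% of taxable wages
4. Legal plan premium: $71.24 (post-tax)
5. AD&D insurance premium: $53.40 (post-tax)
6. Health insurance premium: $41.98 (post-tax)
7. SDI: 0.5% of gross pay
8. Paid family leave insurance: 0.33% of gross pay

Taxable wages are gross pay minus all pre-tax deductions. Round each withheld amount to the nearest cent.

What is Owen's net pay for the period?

$634.09

HSA contribution: $32.00
403(b) contribution: $1,091.29 × 0.04 = $43.65
Pre-tax total = $32.00 + $43.65 = $75.65
Taxable wages = $1,091.29 − $75.65 = $1,015.64
Federal tax withheld: $1,015.64 × 0.2027 = $205.87
Paid family leave insurance: $1,091.29 × 0.0033 = $3.60
SDI: $1,091.29 × 0.005 = $5.46
Legal plan premium: $71.24
AD&D insurance premium: $53.40
Health insurance premium: $41.98
Total deductions = $32.00 + $43.65 + $205.87 + $3.60 + $5.46 + $71.24 + $53.40 + $41.98 = $457.20
Net pay = $1,091.29 − $457.20 = $634.09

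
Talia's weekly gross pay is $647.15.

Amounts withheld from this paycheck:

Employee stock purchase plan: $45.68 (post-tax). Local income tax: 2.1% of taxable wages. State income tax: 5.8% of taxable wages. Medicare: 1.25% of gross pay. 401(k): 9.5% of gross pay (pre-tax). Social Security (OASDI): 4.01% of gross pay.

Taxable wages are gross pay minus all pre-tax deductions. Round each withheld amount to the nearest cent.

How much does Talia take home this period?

$459.68

401(k): $647.15 × 0.095 = $61.48
Taxable wages = $647.15 − $61.48 = $585.67
State income tax: $585.67 × 0.058 = $33.97
Local income tax: $585.67 × 0.021 = $12.30
Social Security (OASDI): $647.15 × 0.0401 = $25.95
Medicare: $647.15 × 0.0125 = $8.09
Employee stock purchase plan: $45.68
Total deductions = $61.48 + $33.97 + $12.30 + $25.95 + $8.09 + $45.68 = $187.47
Net pay = $647.15 − $187.47 = $459.68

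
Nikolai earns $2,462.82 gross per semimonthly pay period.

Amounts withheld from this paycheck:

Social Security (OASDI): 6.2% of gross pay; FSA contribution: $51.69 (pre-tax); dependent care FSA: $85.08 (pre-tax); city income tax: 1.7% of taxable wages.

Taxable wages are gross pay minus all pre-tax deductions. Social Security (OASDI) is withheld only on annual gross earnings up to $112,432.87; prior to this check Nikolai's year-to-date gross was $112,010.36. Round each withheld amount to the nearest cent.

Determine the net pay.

$2,260.31

Dependent care FSA: $85.08
FSA contribution: $51.69
Pre-tax total = $85.08 + $51.69 = $136.77
Taxable wages = $2,462.82 − $136.77 = $2,326.05
City income tax: $2,326.05 × 0.017 = $39.54
Social Security (OASDI): only $112,432.87 − $112,010.36 = $422.51 of this check is subject → $422.51 × 0.062 = $26.20
Total deductions = $85.08 + $51.69 + $39.54 + $26.20 = $202.51
Net pay = $2,462.82 − $202.51 = $2,260.31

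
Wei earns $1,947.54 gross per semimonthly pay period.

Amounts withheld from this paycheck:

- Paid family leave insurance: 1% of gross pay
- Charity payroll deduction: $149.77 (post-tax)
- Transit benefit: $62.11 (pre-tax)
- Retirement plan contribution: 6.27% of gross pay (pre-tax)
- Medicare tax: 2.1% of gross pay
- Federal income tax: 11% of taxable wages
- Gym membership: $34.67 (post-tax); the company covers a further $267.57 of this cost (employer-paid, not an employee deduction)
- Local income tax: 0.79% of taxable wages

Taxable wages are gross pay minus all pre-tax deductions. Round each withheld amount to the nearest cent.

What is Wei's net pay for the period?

Retirement plan contribution: $1,947.54 × 0.0627 = $122.11
Transit benefit: $62.11
Pre-tax total = $122.11 + $62.11 = $184.22
Taxable wages = $1,947.54 − $184.22 = $1,763.32
Local income tax: $1,763.32 × 0.0079 = $13.93
Federal income tax: $1,763.32 × 0.11 = $193.97
Paid family leave insurance: $1,947.54 × 0.01 = $19.48
Medicare tax: $1,947.54 × 0.021 = $40.90
Charity payroll deduction: $149.77
Gym membership: $34.67
(Employer's $267.57 toward gym membership is not withheld from the employee.)
Total deductions = $122.11 + $62.11 + $13.93 + $193.97 + $19.48 + $40.90 + $149.77 + $34.67 = $636.94
Net pay = $1,947.54 − $636.94 = $1,310.60

$1,310.60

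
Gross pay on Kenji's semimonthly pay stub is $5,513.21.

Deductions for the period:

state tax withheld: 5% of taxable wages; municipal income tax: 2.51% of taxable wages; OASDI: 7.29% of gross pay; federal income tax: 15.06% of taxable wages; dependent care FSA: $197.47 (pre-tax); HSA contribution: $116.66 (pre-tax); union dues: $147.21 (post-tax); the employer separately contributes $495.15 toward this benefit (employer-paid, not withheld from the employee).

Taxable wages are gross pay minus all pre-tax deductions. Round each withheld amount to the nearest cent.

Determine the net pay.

Dependent care FSA: $197.47
HSA contribution: $116.66
Pre-tax total = $197.47 + $116.66 = $314.13
Taxable wages = $5,513.21 − $314.13 = $5,199.08
Federal income tax: $5,199.08 × 0.1506 = $782.98
State tax withheld: $5,199.08 × 0.05 = $259.95
Municipal income tax: $5,199.08 × 0.0251 = $130.50
OASDI: $5,513.21 × 0.0729 = $401.91
Union dues: $147.21
(Employer's $495.15 toward union dues is not withheld from the employee.)
Total deductions = $197.47 + $116.66 + $782.98 + $259.95 + $130.50 + $401.91 + $147.21 = $2,036.68
Net pay = $5,513.21 − $2,036.68 = $3,476.53

$3,476.53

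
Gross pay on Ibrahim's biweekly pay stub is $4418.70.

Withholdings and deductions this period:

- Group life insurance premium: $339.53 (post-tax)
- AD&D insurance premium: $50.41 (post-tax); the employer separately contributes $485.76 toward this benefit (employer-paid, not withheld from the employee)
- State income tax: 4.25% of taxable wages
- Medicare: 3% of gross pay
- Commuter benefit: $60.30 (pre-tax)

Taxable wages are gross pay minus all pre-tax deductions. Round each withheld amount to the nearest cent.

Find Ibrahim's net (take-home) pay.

$3650.67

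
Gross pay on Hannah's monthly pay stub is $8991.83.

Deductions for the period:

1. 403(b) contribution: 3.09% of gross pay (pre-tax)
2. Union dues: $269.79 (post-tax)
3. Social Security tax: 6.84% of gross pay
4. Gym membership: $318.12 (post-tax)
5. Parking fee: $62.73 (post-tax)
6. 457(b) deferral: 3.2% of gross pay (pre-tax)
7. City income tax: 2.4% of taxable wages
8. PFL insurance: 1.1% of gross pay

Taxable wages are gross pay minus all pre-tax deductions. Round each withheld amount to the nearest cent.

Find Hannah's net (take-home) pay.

403(b) contribution: $8991.83 × 0.0309 = $277.85
457(b) deferral: $8991.83 × 0.032 = $287.74
Pre-tax total = $277.85 + $287.74 = $565.59
Taxable wages = $8991.83 − $565.59 = $8426.24
City income tax: $8426.24 × 0.024 = $202.23
PFL insurance: $8991.83 × 0.011 = $98.91
Social Security tax: $8991.83 × 0.0684 = $615.04
Parking fee: $62.73
Gym membership: $318.12
Union dues: $269.79
Total deductions = $277.85 + $287.74 + $202.23 + $98.91 + $615.04 + $62.73 + $318.12 + $269.79 = $2132.41
Net pay = $8991.83 − $2132.41 = $6859.42

$6859.42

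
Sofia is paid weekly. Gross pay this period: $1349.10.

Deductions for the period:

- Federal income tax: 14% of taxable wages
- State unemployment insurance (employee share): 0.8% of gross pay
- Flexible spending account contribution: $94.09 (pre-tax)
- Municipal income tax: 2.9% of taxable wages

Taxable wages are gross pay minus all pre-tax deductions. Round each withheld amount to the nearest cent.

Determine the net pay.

$1032.12

Flexible spending account contribution: $94.09
Taxable wages = $1349.10 − $94.09 = $1255.01
Municipal income tax: $1255.01 × 0.029 = $36.40
Federal income tax: $1255.01 × 0.14 = $175.70
State unemployment insurance (employee share): $1349.10 × 0.008 = $10.79
Total deductions = $94.09 + $36.40 + $175.70 + $10.79 = $316.98
Net pay = $1349.10 − $316.98 = $1032.12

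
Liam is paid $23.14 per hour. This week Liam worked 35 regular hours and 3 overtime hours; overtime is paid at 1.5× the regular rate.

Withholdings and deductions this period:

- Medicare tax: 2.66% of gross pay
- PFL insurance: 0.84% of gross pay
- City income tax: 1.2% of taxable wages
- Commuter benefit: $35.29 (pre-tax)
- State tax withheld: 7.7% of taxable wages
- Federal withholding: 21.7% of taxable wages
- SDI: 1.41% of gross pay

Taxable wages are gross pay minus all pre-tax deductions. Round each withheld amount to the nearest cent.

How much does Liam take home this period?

Regular pay: 35 × $23.14 = $809.90
Overtime pay: 3 × $23.14 × 1.5 = $104.13
Gross pay = $809.90 + $104.13 = $914.03
Commuter benefit: $35.29
Taxable wages = $914.03 − $35.29 = $878.74
Federal withholding: $878.74 × 0.217 = $190.69
State tax withheld: $878.74 × 0.077 = $67.66
City income tax: $878.74 × 0.012 = $10.54
SDI: $914.03 × 0.0141 = $12.89
Medicare tax: $914.03 × 0.0266 = $24.31
PFL insurance: $914.03 × 0.0084 = $7.68
Total deductions = $35.29 + $190.69 + $67.66 + $10.54 + $12.89 + $24.31 + $7.68 = $349.06
Net pay = $914.03 − $349.06 = $564.97

$564.97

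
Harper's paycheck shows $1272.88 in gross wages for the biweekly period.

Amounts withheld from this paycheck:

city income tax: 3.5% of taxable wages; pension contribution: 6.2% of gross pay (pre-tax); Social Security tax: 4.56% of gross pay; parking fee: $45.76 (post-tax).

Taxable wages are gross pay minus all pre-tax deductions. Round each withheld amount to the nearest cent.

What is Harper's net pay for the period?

$1048.37

Pension contribution: $1272.88 × 0.062 = $78.92
Taxable wages = $1272.88 − $78.92 = $1193.96
City income tax: $1193.96 × 0.035 = $41.79
Social Security tax: $1272.88 × 0.0456 = $58.04
Parking fee: $45.76
Total deductions = $78.92 + $41.79 + $58.04 + $45.76 = $224.51
Net pay = $1272.88 − $224.51 = $1048.37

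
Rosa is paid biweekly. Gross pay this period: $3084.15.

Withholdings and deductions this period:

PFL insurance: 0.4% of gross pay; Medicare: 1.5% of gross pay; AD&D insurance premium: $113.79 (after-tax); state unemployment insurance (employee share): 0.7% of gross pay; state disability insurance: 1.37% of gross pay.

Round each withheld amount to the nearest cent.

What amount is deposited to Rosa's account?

$2847.92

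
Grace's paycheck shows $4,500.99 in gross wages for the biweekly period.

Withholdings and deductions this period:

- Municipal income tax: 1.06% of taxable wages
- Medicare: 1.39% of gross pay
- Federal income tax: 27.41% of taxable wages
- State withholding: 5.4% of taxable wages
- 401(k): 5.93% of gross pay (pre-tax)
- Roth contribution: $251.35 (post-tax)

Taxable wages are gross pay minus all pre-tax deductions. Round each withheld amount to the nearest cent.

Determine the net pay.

401(k): $4,500.99 × 0.0593 = $266.91
Taxable wages = $4,500.99 − $266.91 = $4,234.08
State withholding: $4,234.08 × 0.054 = $228.64
Federal income tax: $4,234.08 × 0.2741 = $1,160.56
Municipal income tax: $4,234.08 × 0.0106 = $44.88
Medicare: $4,500.99 × 0.0139 = $62.56
Roth contribution: $251.35
Total deductions = $266.91 + $228.64 + $1,160.56 + $44.88 + $62.56 + $251.35 = $2,014.90
Net pay = $4,500.99 − $2,014.90 = $2,486.09

$2,486.09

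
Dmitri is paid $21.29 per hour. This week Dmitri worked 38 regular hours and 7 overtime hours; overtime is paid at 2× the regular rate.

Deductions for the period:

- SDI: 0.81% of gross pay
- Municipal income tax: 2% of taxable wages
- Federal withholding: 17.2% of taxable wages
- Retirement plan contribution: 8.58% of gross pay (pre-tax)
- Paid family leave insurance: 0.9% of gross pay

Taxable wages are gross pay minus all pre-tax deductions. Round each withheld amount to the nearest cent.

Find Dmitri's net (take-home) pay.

$798.84

Regular pay: 38 × $21.29 = $809.02
Overtime pay: 7 × $21.29 × 2 = $298.06
Gross pay = $809.02 + $298.06 = $1,107.08
Retirement plan contribution: $1,107.08 × 0.0858 = $94.99
Taxable wages = $1,107.08 − $94.99 = $1,012.09
Municipal income tax: $1,012.09 × 0.02 = $20.24
Federal withholding: $1,012.09 × 0.172 = $174.08
Paid family leave insurance: $1,107.08 × 0.009 = $9.96
SDI: $1,107.08 × 0.0081 = $8.97
Total deductions = $94.99 + $20.24 + $174.08 + $9.96 + $8.97 = $308.24
Net pay = $1,107.08 − $308.24 = $798.84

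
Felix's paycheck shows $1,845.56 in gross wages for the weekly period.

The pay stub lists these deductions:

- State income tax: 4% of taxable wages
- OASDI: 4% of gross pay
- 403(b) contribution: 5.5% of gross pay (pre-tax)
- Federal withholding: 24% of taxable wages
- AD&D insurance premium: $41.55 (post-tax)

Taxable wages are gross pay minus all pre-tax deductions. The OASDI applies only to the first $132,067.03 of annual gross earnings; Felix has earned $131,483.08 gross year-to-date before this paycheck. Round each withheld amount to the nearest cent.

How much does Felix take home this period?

403(b) contribution: $1,845.56 × 0.055 = $101.51
Taxable wages = $1,845.56 − $101.51 = $1,744.05
State income tax: $1,744.05 × 0.04 = $69.76
Federal withholding: $1,744.05 × 0.24 = $418.57
OASDI: only $132,067.03 − $131,483.08 = $583.95 of this check is subject → $583.95 × 0.04 = $23.36
AD&D insurance premium: $41.55
Total deductions = $101.51 + $69.76 + $418.57 + $23.36 + $41.55 = $654.75
Net pay = $1,845.56 − $654.75 = $1,190.81

$1,190.81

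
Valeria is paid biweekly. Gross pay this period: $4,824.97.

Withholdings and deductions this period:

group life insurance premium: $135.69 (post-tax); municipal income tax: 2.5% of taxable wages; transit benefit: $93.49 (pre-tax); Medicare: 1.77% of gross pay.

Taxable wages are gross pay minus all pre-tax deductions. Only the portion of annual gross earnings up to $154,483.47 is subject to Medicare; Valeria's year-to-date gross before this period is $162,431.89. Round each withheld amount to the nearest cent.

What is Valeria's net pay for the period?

$4,477.50

Transit benefit: $93.49
Taxable wages = $4,824.97 − $93.49 = $4,731.48
Municipal income tax: $4,731.48 × 0.025 = $118.29
Medicare: annual cap $154,483.47 already reached (YTD $162,431.89), so $0.00
Group life insurance premium: $135.69
Total deductions = $93.49 + $118.29 + $0.00 + $135.69 = $347.47
Net pay = $4,824.97 − $347.47 = $4,477.50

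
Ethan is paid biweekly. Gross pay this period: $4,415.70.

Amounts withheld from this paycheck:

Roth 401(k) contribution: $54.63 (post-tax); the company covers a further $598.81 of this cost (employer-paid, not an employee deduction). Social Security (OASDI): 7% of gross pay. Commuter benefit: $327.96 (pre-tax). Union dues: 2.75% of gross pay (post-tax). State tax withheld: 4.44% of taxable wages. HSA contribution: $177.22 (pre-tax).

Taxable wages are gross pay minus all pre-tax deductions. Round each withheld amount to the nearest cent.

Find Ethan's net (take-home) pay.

$3,251.73

HSA contribution: $177.22
Commuter benefit: $327.96
Pre-tax total = $177.22 + $327.96 = $505.18
Taxable wages = $4,415.70 − $505.18 = $3,910.52
State tax withheld: $3,910.52 × 0.0444 = $173.63
Social Security (OASDI): $4,415.70 × 0.07 = $309.10
Union dues: $4,415.70 × 0.0275 = $121.43
Roth 401(k) contribution: $54.63
(Employer's $598.81 toward Roth 401(k) contribution is not withheld from the employee.)
Total deductions = $177.22 + $327.96 + $173.63 + $309.10 + $121.43 + $54.63 = $1,163.97
Net pay = $4,415.70 − $1,163.97 = $3,251.73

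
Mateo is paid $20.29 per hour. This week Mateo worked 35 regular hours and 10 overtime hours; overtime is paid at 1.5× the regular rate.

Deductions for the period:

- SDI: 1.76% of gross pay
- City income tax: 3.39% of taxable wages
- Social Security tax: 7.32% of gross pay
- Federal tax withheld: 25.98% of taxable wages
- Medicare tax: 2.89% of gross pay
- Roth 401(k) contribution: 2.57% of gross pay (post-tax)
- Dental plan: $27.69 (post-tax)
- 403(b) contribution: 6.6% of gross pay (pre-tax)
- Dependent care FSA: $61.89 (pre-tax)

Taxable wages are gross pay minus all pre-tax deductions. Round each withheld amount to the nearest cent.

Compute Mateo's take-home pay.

Regular pay: 35 × $20.29 = $710.15
Overtime pay: 10 × $20.29 × 1.5 = $304.35
Gross pay = $710.15 + $304.35 = $1014.50
Dependent care FSA: $61.89
403(b) contribution: $1014.50 × 0.066 = $66.96
Pre-tax total = $61.89 + $66.96 = $128.85
Taxable wages = $1014.50 − $128.85 = $885.65
City income tax: $885.65 × 0.0339 = $30.02
Federal tax withheld: $885.65 × 0.2598 = $230.09
Medicare tax: $1014.50 × 0.0289 = $29.32
SDI: $1014.50 × 0.0176 = $17.86
Social Security tax: $1014.50 × 0.0732 = $74.26
Roth 401(k) contribution: $1014.50 × 0.0257 = $26.07
Dental plan: $27.69
Total deductions = $61.89 + $66.96 + $30.02 + $230.09 + $29.32 + $17.86 + $74.26 + $26.07 + $27.69 = $564.16
Net pay = $1014.50 − $564.16 = $450.34

$450.34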